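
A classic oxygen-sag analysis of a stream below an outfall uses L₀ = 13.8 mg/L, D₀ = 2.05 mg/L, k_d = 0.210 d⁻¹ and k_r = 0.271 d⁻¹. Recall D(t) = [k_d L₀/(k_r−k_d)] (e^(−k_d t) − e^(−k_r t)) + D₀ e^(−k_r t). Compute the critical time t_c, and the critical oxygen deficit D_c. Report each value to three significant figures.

t_c ≈ 3.46 d; D_c ≈ 5.17 mg/L

t_c = [1/(k_r−k_d)] ln[(k_r/k_d)(1 − D₀(k_r−k_d)/(k_d L₀))]
= [1/(0.271−0.210)] ln[(0.271/0.210)(1 − 2.05×0.06100/(0.210×13.8))]
= (1/0.06100) ln[1.290 × 0.9568] = 16.39 × ln(1.235) = 16.39 × 0.2109 = 3.457 d.
L(t_c) = L₀ e^(−k_d t_c) = 13.8 × 0.4838 = 6.677 mg/L, and at the critical point k_r D_c = k_d L, so D_c = (0.210/0.271) × 6.677 = 5.174 mg/L.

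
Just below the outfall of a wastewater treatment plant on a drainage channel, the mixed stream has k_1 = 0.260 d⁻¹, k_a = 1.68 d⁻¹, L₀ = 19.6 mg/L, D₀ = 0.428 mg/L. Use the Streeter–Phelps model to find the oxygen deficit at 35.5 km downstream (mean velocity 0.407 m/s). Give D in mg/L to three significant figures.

Travel time t = x/v = 35.5 km / (0.407 m/s) = 35500 m / 0.407 m/s = 87220 s = 1.010 d.
k_1 L₀/(k_a−k_1) = 0.260×19.6/(1.68−0.260) = 5.096/1.420 = 3.589 mg/L.
e^(−k_1 t) = e^(−0.260×1.010) = 0.7691; e^(−k_a t) = e^(−1.68×1.010) = 0.1834.
D = 3.589 × (0.7691 − 0.1834) + 0.428 × 0.1834 = 2.102 + 0.07850 = 2.181 mg/L.

D ≈ 2.18 mg/L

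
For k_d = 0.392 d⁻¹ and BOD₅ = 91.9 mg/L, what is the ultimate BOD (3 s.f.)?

L₀ ≈ 107 mg/L

BOD₅ = L₀(1 − e^(−5k_d)) ⇒ L₀ = BOD₅ / (1 − e^(−5×0.392))
= 91.9 / (1 − 0.1409) = 91.9 / 0.8591 = 107.0 mg/L.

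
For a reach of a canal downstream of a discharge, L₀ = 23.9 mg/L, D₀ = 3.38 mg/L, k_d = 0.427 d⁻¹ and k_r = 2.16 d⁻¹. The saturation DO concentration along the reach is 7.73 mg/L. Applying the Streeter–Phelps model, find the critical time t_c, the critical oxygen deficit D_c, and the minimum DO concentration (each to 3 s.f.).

At the critical point dD/dt = 0, so k_d L₀ e^(−k_d t) = k_r D. Substituting D(t) from the Streeter–Phelps equation and solving for t gives
t_c = ln[(k_r/k_d)(1 − D₀(k_r−k_d)/(k_d L₀))] / (k_r−k_d).
Here k_r−k_d = 1.733 d⁻¹ and 1 − D₀(k_r−k_d)/(k_d L₀) = 1 − 3.38×1.733/(0.427×23.9) = 0.4260, so
t_c = ln(5.059 × 0.4260) / 1.733 = 0.7678 / 1.733 = 0.4431 d.
D_c = (k_d/k_r) L₀ e^(−k_d t_c) = (0.427/2.16) × 23.9 × e^(−0.427×0.4431) = 0.1977 × 23.9 × 0.8276 = 3.910 mg/L.
Minimum DO = C_s − D_c = 7.73 − 3.910 = 3.820 mg/L.

t_c ≈ 0.443 d; D_c ≈ 3.91 mg/L; min DO ≈ 3.82 mg/L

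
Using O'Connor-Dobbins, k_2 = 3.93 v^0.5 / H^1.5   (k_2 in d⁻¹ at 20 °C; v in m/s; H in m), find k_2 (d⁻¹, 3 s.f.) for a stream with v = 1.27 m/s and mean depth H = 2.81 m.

k_2 ≈ 0.940 d⁻¹

k_2 = 3.93 × 1.27^0.5 / 2.81^1.5 = 3.93 × 1.127 / 4.710 = 0.9402 d⁻¹.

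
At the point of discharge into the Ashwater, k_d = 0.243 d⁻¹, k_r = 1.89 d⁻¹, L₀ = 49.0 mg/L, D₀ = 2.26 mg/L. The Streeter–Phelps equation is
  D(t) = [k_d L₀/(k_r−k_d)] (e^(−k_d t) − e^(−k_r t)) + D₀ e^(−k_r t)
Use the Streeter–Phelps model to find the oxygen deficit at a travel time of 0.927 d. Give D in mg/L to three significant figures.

k_d L₀/(k_r−k_d) = 0.243×49.0/(1.89−0.243) = 11.91/1.647 = 7.230 mg/L.
e^(−k_d t) = e^(−0.243×0.9270) = 0.7983; e^(−k_r t) = e^(−1.89×0.9270) = 0.1734.
D = 7.230 × (0.7983 − 0.1734) + 2.26 × 0.1734 = 4.518 + 0.3919 = 4.910 mg/L.

D ≈ 4.91 mg/L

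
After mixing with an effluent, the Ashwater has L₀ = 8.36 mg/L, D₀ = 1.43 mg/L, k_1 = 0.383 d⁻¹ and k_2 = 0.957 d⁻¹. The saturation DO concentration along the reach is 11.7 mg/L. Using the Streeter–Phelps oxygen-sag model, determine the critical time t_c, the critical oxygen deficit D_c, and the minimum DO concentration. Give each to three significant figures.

t_c ≈ 1.08 d; D_c ≈ 2.21 mg/L; min DO ≈ 9.49 mg/L

With k_2/k_1 = 2.499 and 1 − D₀(k_2−k_1)/(k_1 L₀) = 0.7436,
t_c = ln(2.499 × 0.7436) / (0.957 − 0.383) = ln(1.858) / 0.5740 = 0.6196/0.5740 = 1.079 d.
L(t_c) = L₀ e^(−k_1 t_c) = 8.36 × 0.6614 = 5.529 mg/L, and at the critical point k_2 D_c = k_1 L, so D_c = (0.383/0.957) × 5.529 = 2.213 mg/L.
Minimum DO = C_s − D_c = 11.7 − 2.213 = 9.487 mg/L.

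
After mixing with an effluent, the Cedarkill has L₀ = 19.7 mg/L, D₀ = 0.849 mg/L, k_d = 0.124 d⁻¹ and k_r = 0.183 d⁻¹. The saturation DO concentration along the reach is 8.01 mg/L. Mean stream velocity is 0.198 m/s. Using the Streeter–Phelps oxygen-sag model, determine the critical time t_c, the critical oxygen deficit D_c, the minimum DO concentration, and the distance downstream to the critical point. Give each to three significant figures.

t_c ≈ 6.25 d; D_c ≈ 6.15 mg/L; min DO ≈ 1.86 mg/L; x_c ≈ 107 km

With k_r/k_d = 1.476 and 1 − D₀(k_r−k_d)/(k_d L₀) = 0.9795,
t_c = ln(1.476 × 0.9795) / (0.183 − 0.124) = ln(1.446) / 0.05900 = 0.3685/0.05900 = 6.246 d.
L(t_c) = L₀ e^(−k_d t_c) = 19.7 × 0.4610 = 9.081 mg/L, and at the critical point k_r D_c = k_d L, so D_c = (0.124/0.183) × 9.081 = 6.153 mg/L.
Minimum DO = C_s − D_c = 8.01 − 6.153 = 1.857 mg/L.
x_c = v t_c = 0.198 m/s × 6.246 d × 86400 s/d = 106800 m ≈ 107 km.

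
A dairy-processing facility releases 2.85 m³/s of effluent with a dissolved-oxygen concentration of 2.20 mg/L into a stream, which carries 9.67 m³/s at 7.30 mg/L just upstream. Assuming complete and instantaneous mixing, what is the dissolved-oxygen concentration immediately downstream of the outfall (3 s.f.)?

6.14 mg/L

Flow-weighted mixing: C = (Q_r C_r + Q_w C_w)/(Q_r + Q_w)
= (9.67×7.30 + 2.85×2.20)/(9.67 + 2.85) = 76.86/12.52 = 6.139 mg/L.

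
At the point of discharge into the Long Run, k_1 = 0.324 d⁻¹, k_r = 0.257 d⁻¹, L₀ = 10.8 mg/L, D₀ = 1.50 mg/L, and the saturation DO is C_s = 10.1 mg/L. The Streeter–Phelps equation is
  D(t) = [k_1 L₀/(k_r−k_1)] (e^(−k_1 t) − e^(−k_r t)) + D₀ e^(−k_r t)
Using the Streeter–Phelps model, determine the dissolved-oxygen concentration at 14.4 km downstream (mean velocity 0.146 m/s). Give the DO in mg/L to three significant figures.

Travel time t = x/v = 14.4 km / (0.146 m/s) = 14400 m / 0.146 m/s = 98630 s = 1.142 d.
k_1 L₀/(k_r−k_1) = 0.324×10.8/(0.257−0.324) = 3.499/-0.06700 = -52.23 mg/L.
e^(−k_1 t) = e^(−0.324×1.142) = 0.6908; e^(−k_r t) = e^(−0.257×1.142) = 0.7457.
D = -52.23 × (0.6908 − 0.7457) + 1.50 × 0.7457 = 2.868 + 1.119 = 3.986 mg/L.
DO = C_s − D = 10.1 − 3.986 = 6.114 mg/L.

DO ≈ 6.11 mg/L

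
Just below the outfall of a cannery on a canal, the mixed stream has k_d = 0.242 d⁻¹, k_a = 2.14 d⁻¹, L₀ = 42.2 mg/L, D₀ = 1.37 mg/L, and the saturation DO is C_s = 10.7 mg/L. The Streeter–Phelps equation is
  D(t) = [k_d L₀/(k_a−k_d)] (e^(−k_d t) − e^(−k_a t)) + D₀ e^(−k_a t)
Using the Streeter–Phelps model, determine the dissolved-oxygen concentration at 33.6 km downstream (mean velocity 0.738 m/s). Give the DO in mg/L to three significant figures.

DO ≈ 7.26 mg/L

Travel time t = x/v = 33.6 km / (0.738 m/s) = 33600 m / 0.738 m/s = 45530 s = 0.5269 d.
k_d L₀/(k_a−k_d) = 0.242×42.2/(2.14−0.242) = 10.21/1.898 = 5.381 mg/L.
e^(−k_d t) = e^(−0.242×0.5269) = 0.8803; e^(−k_a t) = e^(−2.14×0.5269) = 0.3238.
D = 5.381 × (0.8803 − 0.3238) + 1.37 × 0.3238 = 2.994 + 0.4436 = 3.438 mg/L.
DO = C_s − D = 10.7 − 3.438 = 7.262 mg/L.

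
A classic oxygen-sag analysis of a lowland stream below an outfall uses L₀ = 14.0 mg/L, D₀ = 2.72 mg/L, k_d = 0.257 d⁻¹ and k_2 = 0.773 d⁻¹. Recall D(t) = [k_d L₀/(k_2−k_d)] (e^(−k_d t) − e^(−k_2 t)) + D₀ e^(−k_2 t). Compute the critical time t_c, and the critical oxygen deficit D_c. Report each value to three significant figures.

With k_2/k_d = 3.008 and 1 − D₀(k_2−k_d)/(k_d L₀) = 0.6099,
t_c = ln(3.008 × 0.6099) / (0.773 − 0.257) = ln(1.834) / 0.5160 = 0.6068/0.5160 = 1.176 d.
D_c = (k_d/k_2) L₀ e^(−k_d t_c) = (0.257/0.773) × 14.0 × e^(−0.257×1.176) = 0.3325 × 14.0 × 0.7392 = 3.441 mg/L.

t_c ≈ 1.18 d; D_c ≈ 3.44 mg/L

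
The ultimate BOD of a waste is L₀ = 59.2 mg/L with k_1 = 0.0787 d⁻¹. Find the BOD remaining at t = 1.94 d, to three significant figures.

L_t = L₀ e^(−k_1 t) = 59.2 × e^(−0.0787×1.94) = 59.2 × 0.8584 = 50.82 mg/L.

L ≈ 50.8 mg/L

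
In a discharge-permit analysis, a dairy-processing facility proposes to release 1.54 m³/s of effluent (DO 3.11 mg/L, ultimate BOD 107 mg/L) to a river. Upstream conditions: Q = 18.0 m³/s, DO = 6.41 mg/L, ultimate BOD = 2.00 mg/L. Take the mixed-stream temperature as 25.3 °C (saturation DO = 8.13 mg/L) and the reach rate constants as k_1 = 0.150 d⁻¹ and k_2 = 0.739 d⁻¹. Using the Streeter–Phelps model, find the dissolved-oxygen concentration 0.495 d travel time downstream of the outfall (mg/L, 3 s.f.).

Mixed DO = (18.0×6.41 + 1.54×3.11)/(18.0+1.54) = 120.2/19.54 = 6.150 mg/L.
Mixed L₀ = (18.0×2.00 + 1.54×107)/(19.54) = 200.8/19.54 = 10.28 mg/L.
Initial deficit D₀ = C_s − DO₀ = 8.13 − 6.150 = 1.980 mg/L.
D(0.495) = [0.150×10.28/(0.739−0.150)](e^(−0.150×0.495) − e^(−0.739×0.495)) + 1.980 e^(−0.739×0.495)
= 2.617 × (0.9284 − 0.6936) + 1.980 × 0.6936 = 1.988 mg/L.
DO = 8.13 − 1.988 = 6.142 mg/L.

DO ≈ 6.14 mg/L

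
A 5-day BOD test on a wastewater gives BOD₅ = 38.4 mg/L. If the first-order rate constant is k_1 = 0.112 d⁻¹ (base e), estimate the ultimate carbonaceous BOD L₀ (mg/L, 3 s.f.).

L₀ ≈ 89.6 mg/L

BOD₅ = L₀(1 − e^(−5k_1)) ⇒ L₀ = BOD₅ / (1 − e^(−5×0.112))
= 38.4 / (1 − 0.5712) = 38.4 / 0.4288 = 89.55 mg/L.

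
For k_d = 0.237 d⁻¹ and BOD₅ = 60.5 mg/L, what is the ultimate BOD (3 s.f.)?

L₀ ≈ 87.1 mg/L

BOD₅ = L₀(1 − e^(−5k_d)) ⇒ L₀ = BOD₅ / (1 − e^(−5×0.237))
= 60.5 / (1 − 0.3057) = 60.5 / 0.6943 = 87.14 mg/L.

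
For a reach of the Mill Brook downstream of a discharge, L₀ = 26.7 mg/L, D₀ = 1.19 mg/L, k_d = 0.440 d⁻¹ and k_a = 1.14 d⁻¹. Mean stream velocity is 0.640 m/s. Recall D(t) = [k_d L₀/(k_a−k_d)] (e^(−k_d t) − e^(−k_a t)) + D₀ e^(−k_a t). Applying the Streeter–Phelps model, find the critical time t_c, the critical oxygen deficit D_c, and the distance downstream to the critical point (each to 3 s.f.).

t_c ≈ 1.25 d; D_c ≈ 5.93 mg/L; x_c ≈ 69.4 km

t_c = [1/(k_a−k_d)] ln[(k_a/k_d)(1 − D₀(k_a−k_d)/(k_d L₀))]
= [1/(1.14−0.440)] ln[(1.14/0.440)(1 − 1.19×0.7000/(0.440×26.7))]
= (1/0.7000) ln[2.591 × 0.9291] = 1.429 × ln(2.407) = 1.429 × 0.8785 = 1.255 d.
L(t_c) = L₀ e^(−k_d t_c) = 26.7 × 0.5757 = 15.37 mg/L, and at the critical point k_a D_c = k_d L, so D_c = (0.440/1.14) × 15.37 = 5.933 mg/L.
x_c = v t_c = 0.640 m/s × 1.255 d × 86400 s/d = 69390 m ≈ 69.4 km.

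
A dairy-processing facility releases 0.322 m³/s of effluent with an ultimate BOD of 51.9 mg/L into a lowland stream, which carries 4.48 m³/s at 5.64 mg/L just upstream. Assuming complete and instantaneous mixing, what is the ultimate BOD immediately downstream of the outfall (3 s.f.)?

8.74 mg/L

Flow-weighted mixing: C = (Q_r C_r + Q_w C_w)/(Q_r + Q_w)
= (4.48×5.64 + 0.322×51.9)/(4.48 + 0.322) = 41.98/4.802 = 8.742 mg/L.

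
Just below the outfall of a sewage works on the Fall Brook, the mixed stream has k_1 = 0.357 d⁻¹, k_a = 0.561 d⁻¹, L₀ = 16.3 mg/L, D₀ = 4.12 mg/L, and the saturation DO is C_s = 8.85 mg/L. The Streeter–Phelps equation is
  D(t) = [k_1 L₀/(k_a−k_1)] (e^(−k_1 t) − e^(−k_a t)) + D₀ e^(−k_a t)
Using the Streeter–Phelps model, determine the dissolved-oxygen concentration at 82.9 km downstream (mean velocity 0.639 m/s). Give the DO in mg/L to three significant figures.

Travel time t = x/v = 82.9 km / (0.639 m/s) = 82900 m / 0.639 m/s = 129700 s = 1.502 d.
k_1 L₀/(k_a−k_1) = 0.357×16.3/(0.561−0.357) = 5.819/0.2040 = 28.52 mg/L.
e^(−k_1 t) = e^(−0.357×1.502) = 0.5851; e^(−k_a t) = e^(−0.561×1.502) = 0.4307.
D = 28.52 × (0.5851 − 0.4307) + 4.12 × 0.4307 = 4.403 + 1.774 = 6.178 mg/L.
DO = C_s − D = 8.85 − 6.178 = 2.672 mg/L.

DO ≈ 2.67 mg/L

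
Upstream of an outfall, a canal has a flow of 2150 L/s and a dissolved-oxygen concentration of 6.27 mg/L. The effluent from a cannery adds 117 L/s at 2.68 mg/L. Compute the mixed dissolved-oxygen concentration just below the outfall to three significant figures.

6.08 mg/L

Flow-weighted mixing: C = (Q_r C_r + Q_w C_w)/(Q_r + Q_w)
= (2150×6.27 + 117×2.68)/(2150 + 117) = 13790/2267 = 6.085 mg/L.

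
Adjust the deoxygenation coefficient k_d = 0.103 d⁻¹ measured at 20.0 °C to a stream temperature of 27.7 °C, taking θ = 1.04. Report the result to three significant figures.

k_d ≈ 0.139 d⁻¹

k_d(T₂) = k_d(T₁) · θ^(T₂−T₁) = 0.103 × 1.04^(27.7−20.0)
= 0.103 × 1.04^7.70 = 0.103 × 1.353 = 0.1393 d⁻¹.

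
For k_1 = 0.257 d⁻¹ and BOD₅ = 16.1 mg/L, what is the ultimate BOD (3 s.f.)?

L₀ ≈ 22.3 mg/L

BOD₅ = L₀(1 − e^(−5k_1)) ⇒ L₀ = BOD₅ / (1 − e^(−5×0.257))
= 16.1 / (1 − 0.2767) = 16.1 / 0.7233 = 22.26 mg/L.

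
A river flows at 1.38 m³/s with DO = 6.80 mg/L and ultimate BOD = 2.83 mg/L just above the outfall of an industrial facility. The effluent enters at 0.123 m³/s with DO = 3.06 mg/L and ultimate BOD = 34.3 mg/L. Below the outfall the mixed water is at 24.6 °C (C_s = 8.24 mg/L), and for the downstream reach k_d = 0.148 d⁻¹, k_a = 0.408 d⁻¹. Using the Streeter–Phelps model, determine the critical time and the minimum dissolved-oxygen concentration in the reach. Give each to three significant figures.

Mixed DO = (1.38×6.80 + 0.123×3.06)/(1.38+0.123) = 9.760/1.503 = 6.494 mg/L.
Mixed L₀ = (1.38×2.83 + 0.123×34.3)/(1.503) = 8.124/1.503 = 5.405 mg/L.
Initial deficit D₀ = C_s − DO₀ = 8.24 − 6.494 = 1.746 mg/L.
t_c = (1/0.2600) ln[(0.408/0.148)(1 − 1.746×0.2600/(0.148×5.405))] = 3.846 × ln(1.192) = 0.6767 d.
D_c = (0.148/0.408) × 5.405 × e^(−0.148×0.6767) = 0.3627 × 5.405 × 0.9047 = 1.774 mg/L.
Minimum DO = 8.24 − 1.774 = 6.466 mg/L.

t_c ≈ 0.677 d; minimum DO ≈ 6.47 mg/L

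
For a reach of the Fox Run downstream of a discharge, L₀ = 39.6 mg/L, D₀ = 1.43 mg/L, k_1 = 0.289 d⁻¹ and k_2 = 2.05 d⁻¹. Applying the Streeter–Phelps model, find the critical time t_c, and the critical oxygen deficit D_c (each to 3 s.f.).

At the critical point dD/dt = 0, so k_1 L₀ e^(−k_1 t) = k_2 D. Substituting D(t) from the Streeter–Phelps equation and solving for t gives
t_c = ln[(k_2/k_1)(1 − D₀(k_2−k_1)/(k_1 L₀))] / (k_2−k_1).
Here k_2−k_1 = 1.761 d⁻¹ and 1 − D₀(k_2−k_1)/(k_1 L₀) = 1 − 1.43×1.761/(0.289×39.6) = 0.7800, so
t_c = ln(7.093 × 0.7800) / 1.761 = 1.711 / 1.761 = 0.9714 d.
D_c = (k_1/k_2) L₀ e^(−k_1 t_c) = (0.289/2.05) × 39.6 × e^(−0.289×0.9714) = 0.1410 × 39.6 × 0.7552 = 4.216 mg/L.

t_c ≈ 0.971 d; D_c ≈ 4.22 mg/L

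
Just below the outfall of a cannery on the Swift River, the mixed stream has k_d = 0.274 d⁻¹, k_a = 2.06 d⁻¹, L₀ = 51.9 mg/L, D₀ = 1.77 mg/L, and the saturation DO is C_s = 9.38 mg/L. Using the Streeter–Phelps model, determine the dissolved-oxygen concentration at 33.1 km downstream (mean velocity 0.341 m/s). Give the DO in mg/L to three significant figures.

DO ≈ 4.14 mg/L

Travel time t = x/v = 33.1 km / (0.341 m/s) = 33100 m / 0.341 m/s = 97070 s = 1.123 d.
k_d L₀/(k_a−k_d) = 0.274×51.9/(2.06−0.274) = 14.22/1.786 = 7.962 mg/L.
e^(−k_d t) = e^(−0.274×1.123) = 0.7350; e^(−k_a t) = e^(−2.06×1.123) = 0.09883.
D = 7.962 × (0.7350 − 0.09883) + 1.77 × 0.09883 = 5.066 + 0.1749 = 5.241 mg/L.
DO = C_s − D = 9.38 − 5.241 = 4.139 mg/L.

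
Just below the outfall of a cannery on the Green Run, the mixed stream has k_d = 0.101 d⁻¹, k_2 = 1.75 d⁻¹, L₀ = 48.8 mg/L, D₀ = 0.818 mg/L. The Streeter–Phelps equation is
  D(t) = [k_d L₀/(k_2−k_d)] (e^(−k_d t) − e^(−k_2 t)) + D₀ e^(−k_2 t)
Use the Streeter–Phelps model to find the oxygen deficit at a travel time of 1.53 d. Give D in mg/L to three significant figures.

D ≈ 2.41 mg/L

k_d L₀/(k_2−k_d) = 0.101×48.8/(1.75−0.101) = 4.929/1.649 = 2.989 mg/L.
e^(−k_d t) = e^(−0.101×1.530) = 0.8568; e^(−k_2 t) = e^(−1.75×1.530) = 0.06873.
D = 2.989 × (0.8568 − 0.06873) + 0.818 × 0.06873 = 2.356 + 0.05623 = 2.412 mg/L.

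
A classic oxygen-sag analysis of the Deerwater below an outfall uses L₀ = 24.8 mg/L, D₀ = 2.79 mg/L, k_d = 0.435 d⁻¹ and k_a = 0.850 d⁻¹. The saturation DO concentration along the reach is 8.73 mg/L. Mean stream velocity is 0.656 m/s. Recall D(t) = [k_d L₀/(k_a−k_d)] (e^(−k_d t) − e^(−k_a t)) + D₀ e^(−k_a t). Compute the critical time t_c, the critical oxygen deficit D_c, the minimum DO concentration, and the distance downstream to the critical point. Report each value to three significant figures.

At the critical point dD/dt = 0, so k_d L₀ e^(−k_d t) = k_a D. Substituting D(t) from the Streeter–Phelps equation and solving for t gives
t_c = ln[(k_a/k_d)(1 − D₀(k_a−k_d)/(k_d L₀))] / (k_a−k_d).
Here k_a−k_d = 0.4150 d⁻¹ and 1 − D₀(k_a−k_d)/(k_d L₀) = 1 − 2.79×0.4150/(0.435×24.8) = 0.8927, so
t_c = ln(1.954 × 0.8927) / 0.4150 = 0.5564 / 0.4150 = 1.341 d.
D_c = (k_d/k_a) L₀ e^(−k_d t_c) = (0.435/0.850) × 24.8 × e^(−0.435×1.341) = 0.5118 × 24.8 × 0.5581 = 7.084 mg/L.
Minimum DO = C_s − D_c = 8.73 − 7.084 = 1.646 mg/L.
x_c = v t_c = 0.656 m/s × 1.341 d × 86400 s/d = 75980 m ≈ 76.0 km.

t_c ≈ 1.34 d; D_c ≈ 7.08 mg/L; min DO ≈ 1.65 mg/L; x_c ≈ 76.0 km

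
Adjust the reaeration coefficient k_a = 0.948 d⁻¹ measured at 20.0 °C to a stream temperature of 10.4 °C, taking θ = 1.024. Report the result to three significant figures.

k_a(T₂) = k_a(T₁) · θ^(T₂−T₁) = 0.948 × 1.024^(10.4−20.0)
= 0.948 × 1.024^-9.60 = 0.948 × 0.7964 = 0.7550 d⁻¹.

k_a ≈ 0.755 d⁻¹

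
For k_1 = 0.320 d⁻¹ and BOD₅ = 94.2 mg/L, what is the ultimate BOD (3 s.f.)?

BOD₅ = L₀(1 − e^(−5k_1)) ⇒ L₀ = BOD₅ / (1 − e^(−5×0.320))
= 94.2 / (1 − 0.2019) = 94.2 / 0.7981 = 118.0 mg/L.

L₀ ≈ 118 mg/L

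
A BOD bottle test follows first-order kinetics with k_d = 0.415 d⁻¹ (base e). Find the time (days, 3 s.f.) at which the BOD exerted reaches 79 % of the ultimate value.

t ≈ 3.76 d

y/L₀ = 1 − e^(−k_d t) = 0.79 ⇒ e^(−k_d t) = 0.210
t = −ln(0.210) / 0.415 = 1.561 / 0.415 = 3.761 d.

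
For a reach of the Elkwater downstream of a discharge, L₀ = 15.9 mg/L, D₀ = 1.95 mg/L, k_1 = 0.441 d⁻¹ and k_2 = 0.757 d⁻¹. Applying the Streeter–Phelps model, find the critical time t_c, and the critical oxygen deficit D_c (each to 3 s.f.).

At the critical point dD/dt = 0, so k_1 L₀ e^(−k_1 t) = k_2 D. Substituting D(t) from the Streeter–Phelps equation and solving for t gives
t_c = ln[(k_2/k_1)(1 − D₀(k_2−k_1)/(k_1 L₀))] / (k_2−k_1).
Here k_2−k_1 = 0.3160 d⁻¹ and 1 − D₀(k_2−k_1)/(k_1 L₀) = 1 − 1.95×0.3160/(0.441×15.9) = 0.9121, so
t_c = ln(1.717 × 0.9121) / 0.3160 = 0.4483 / 0.3160 = 1.419 d.
D_c = (k_1/k_2) L₀ e^(−k_1 t_c) = (0.441/0.757) × 15.9 × e^(−0.441×1.419) = 0.5826 × 15.9 × 0.5349 = 4.955 mg/L.

t_c ≈ 1.42 d; D_c ≈ 4.95 mg/L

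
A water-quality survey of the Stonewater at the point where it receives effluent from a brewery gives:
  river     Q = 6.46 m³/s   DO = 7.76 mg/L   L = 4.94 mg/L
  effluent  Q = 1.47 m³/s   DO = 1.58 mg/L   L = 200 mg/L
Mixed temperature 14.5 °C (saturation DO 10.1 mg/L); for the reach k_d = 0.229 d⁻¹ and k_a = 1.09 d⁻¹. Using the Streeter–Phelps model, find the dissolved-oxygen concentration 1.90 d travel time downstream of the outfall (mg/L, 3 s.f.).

Mixed DO = (6.46×7.76 + 1.47×1.58)/(6.46+1.47) = 52.45/7.930 = 6.614 mg/L.
Mixed L₀ = (6.46×4.94 + 1.47×200)/(7.930) = 325.9/7.930 = 41.10 mg/L.
Initial deficit D₀ = C_s − DO₀ = 10.1 − 6.614 = 3.486 mg/L.
D(1.90) = [0.229×41.10/(1.09−0.229)](e^(−0.229×1.90) − e^(−1.09×1.90)) + 3.486 e^(−1.09×1.90)
= 10.93 × (0.6472 − 0.1261) + 3.486 × 0.1261 = 6.136 mg/L.
DO = 10.1 − 6.136 = 3.964 mg/L.

DO ≈ 3.96 mg/L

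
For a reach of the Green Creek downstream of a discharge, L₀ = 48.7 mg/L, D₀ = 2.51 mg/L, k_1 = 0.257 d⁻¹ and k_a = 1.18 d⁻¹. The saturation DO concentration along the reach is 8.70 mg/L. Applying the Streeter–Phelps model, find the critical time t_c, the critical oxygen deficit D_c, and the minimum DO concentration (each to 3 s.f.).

t_c ≈ 1.43 d; D_c ≈ 7.35 mg/L; min DO ≈ 1.35 mg/L

With k_a/k_1 = 4.591 and 1 − D₀(k_a−k_1)/(k_1 L₀) = 0.8149,
t_c = ln(4.591 × 0.8149) / (1.18 − 0.257) = ln(3.742) / 0.9230 = 1.320/0.9230 = 1.430 d.
L(t_c) = L₀ e^(−k_1 t_c) = 48.7 × 0.6925 = 33.73 mg/L, and at the critical point k_a D_c = k_1 L, so D_c = (0.257/1.18) × 33.73 = 7.345 mg/L.
Minimum DO = C_s − D_c = 8.70 − 7.345 = 1.355 mg/L.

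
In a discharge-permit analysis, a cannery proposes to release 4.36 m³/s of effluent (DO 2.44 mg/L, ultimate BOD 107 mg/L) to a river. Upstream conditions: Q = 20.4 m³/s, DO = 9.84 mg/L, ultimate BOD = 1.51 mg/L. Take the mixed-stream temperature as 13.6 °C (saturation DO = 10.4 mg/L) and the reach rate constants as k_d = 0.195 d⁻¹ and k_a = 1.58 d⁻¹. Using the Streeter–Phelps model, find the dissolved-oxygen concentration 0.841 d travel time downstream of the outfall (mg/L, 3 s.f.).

Mixed DO = (20.4×9.84 + 4.36×2.44)/(20.4+4.36) = 211.4/24.76 = 8.537 mg/L.
Mixed L₀ = (20.4×1.51 + 4.36×107)/(24.76) = 497.3/24.76 = 20.09 mg/L.
Initial deficit D₀ = C_s − DO₀ = 10.4 − 8.537 = 1.863 mg/L.
D(0.841) = [0.195×20.09/(1.58−0.195)](e^(−0.195×0.841) − e^(−1.58×0.841)) + 1.863 e^(−1.58×0.841)
= 2.828 × (0.8487 − 0.2648) + 1.863 × 0.2648 = 2.145 mg/L.
DO = 10.4 − 2.145 = 8.255 mg/L.

DO ≈ 8.26 mg/L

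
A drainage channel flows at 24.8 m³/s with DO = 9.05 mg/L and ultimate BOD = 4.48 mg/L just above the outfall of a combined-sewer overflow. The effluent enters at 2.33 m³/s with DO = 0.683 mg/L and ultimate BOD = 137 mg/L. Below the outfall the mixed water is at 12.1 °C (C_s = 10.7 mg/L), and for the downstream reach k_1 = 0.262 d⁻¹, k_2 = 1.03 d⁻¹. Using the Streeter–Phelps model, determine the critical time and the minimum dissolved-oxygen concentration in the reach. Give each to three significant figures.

Mixed DO = (24.8×9.05 + 2.33×0.683)/(24.8+2.33) = 226.0/27.13 = 8.331 mg/L.
Mixed L₀ = (24.8×4.48 + 2.33×137)/(27.13) = 430.3/27.13 = 15.86 mg/L.
Initial deficit D₀ = C_s − DO₀ = 10.7 − 8.331 = 2.369 mg/L.
t_c = (1/0.7680) ln[(1.03/0.262)(1 − 2.369×0.7680/(0.262×15.86))] = 1.302 × ln(2.210) = 1.033 d.
D_c = (0.262/1.03) × 15.86 × e^(−0.262×1.033) = 0.2544 × 15.86 × 0.7629 = 3.078 mg/L.
Minimum DO = 10.7 − 3.078 = 7.622 mg/L.

t_c ≈ 1.03 d; minimum DO ≈ 7.62 mg/L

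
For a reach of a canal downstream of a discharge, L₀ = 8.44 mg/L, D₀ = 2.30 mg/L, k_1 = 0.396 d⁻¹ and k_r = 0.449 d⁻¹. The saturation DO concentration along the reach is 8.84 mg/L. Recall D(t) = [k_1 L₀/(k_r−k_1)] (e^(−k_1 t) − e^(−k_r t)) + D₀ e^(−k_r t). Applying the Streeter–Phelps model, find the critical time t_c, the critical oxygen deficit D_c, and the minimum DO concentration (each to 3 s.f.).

t_c ≈ 1.67 d; D_c ≈ 3.84 mg/L; min DO ≈ 5.00 mg/L

t_c = [1/(k_r−k_1)] ln[(k_r/k_1)(1 − D₀(k_r−k_1)/(k_1 L₀))]
= [1/(0.449−0.396)] ln[(0.449/0.396)(1 − 2.30×0.05300/(0.396×8.44))]
= (1/0.05300) ln[1.134 × 0.9635] = 18.87 × ln(1.092) = 18.87 × 0.08845 = 1.669 d.
D_c = (k_1/k_r) L₀ e^(−k_1 t_c) = (0.396/0.449) × 8.44 × e^(−0.396×1.669) = 0.8820 × 8.44 × 0.5164 = 3.844 mg/L.
Minimum DO = C_s − D_c = 8.84 − 3.844 = 4.996 mg/L.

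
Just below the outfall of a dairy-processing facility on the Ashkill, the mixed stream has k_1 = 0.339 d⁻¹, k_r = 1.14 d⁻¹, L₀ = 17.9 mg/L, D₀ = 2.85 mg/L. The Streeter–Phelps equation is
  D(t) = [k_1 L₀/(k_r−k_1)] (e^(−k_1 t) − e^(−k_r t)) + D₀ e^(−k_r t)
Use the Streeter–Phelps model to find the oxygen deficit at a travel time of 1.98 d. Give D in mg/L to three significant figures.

D ≈ 3.38 mg/L

k_1 L₀/(k_r−k_1) = 0.339×17.9/(1.14−0.339) = 6.068/0.8010 = 7.576 mg/L.
e^(−k_1 t) = e^(−0.339×1.980) = 0.5111; e^(−k_r t) = e^(−1.14×1.980) = 0.1046.
D = 7.576 × (0.5111 − 0.1046) + 2.85 × 0.1046 = 3.079 + 0.2982 = 3.377 mg/L.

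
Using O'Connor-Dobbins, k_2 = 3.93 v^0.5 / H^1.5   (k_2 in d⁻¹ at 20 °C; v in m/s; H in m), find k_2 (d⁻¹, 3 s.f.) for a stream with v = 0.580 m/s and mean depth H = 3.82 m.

k_2 = 3.93 × 0.580^0.5 / 3.82^1.5 = 3.93 × 0.7616 / 7.466 = 0.4009 d⁻¹.

k_2 ≈ 0.401 d⁻¹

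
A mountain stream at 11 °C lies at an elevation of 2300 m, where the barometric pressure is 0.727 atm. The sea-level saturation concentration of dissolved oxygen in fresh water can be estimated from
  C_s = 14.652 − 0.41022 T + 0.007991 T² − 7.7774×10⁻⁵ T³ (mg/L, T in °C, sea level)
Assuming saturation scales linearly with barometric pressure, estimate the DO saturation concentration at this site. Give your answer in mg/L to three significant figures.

At sea level: C_s = 14.652 − 0.41022×11 + 0.007991×11² − 7.7774×10⁻⁵×11³ = 11.00 mg/L.
Pressure correction: C_s' = 11.00 × 0.727 = 7.999 mg/L.

C_s ≈ 8.00 mg/L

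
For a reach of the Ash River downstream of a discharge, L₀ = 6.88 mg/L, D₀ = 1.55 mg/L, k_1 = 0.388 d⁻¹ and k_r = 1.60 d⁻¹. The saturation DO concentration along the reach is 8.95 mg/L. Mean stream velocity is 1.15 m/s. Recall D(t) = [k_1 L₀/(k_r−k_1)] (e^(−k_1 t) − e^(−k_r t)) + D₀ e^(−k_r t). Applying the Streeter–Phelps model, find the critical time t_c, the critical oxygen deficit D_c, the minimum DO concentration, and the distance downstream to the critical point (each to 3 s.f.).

t_c ≈ 0.165 d; D_c ≈ 1.56 mg/L; min DO ≈ 7.39 mg/L; x_c ≈ 16.4 km

t_c = [1/(k_r−k_1)] ln[(k_r/k_1)(1 − D₀(k_r−k_1)/(k_1 L₀))]
= [1/(1.60−0.388)] ln[(1.60/0.388)(1 − 1.55×1.212/(0.388×6.88))]
= (1/1.212) ln[4.124 × 0.2963] = 0.8251 × ln(1.222) = 0.8251 × 0.2002 = 0.1652 d.
D_c = (k_1/k_r) L₀ e^(−k_1 t_c) = (0.388/1.60) × 6.88 × e^(−0.388×0.1652) = 0.2425 × 6.88 × 0.9379 = 1.565 mg/L.
Minimum DO = C_s − D_c = 8.95 − 1.565 = 7.385 mg/L.
x_c = v t_c = 1.15 m/s × 0.1652 d × 86400 s/d = 16410 m ≈ 16.4 km.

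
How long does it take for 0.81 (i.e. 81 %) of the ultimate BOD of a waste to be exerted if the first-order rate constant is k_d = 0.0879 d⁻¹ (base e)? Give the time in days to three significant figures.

t ≈ 18.9 d

y/L₀ = 1 − e^(−k_d t) = 0.81 ⇒ e^(−k_d t) = 0.190
t = −ln(0.190) / 0.0879 = 1.661 / 0.0879 = 18.89 d.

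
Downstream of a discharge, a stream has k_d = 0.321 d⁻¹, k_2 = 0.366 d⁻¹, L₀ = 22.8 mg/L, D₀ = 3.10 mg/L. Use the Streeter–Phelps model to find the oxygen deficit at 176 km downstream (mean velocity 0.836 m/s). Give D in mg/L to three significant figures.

Travel time t = x/v = 176 km / (0.836 m/s) = 176000 m / 0.836 m/s = 210500 s = 2.437 d.
k_d L₀/(k_2−k_d) = 0.321×22.8/(0.366−0.321) = 7.319/0.04500 = 162.6 mg/L.
e^(−k_d t) = e^(−0.321×2.437) = 0.4574; e^(−k_2 t) = e^(−0.366×2.437) = 0.4099.
D = 162.6 × (0.4574 − 0.4099) + 3.10 × 0.4099 = 7.726 + 1.271 = 8.997 mg/L.

D ≈ 9.00 mg/L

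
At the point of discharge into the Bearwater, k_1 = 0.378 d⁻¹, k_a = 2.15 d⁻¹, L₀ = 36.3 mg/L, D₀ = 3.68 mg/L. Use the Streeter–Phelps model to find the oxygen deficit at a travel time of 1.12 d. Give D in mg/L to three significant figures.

k_1 L₀/(k_a−k_1) = 0.378×36.3/(2.15−0.378) = 13.72/1.772 = 7.743 mg/L.
e^(−k_1 t) = e^(−0.378×1.120) = 0.6548; e^(−k_a t) = e^(−2.15×1.120) = 0.09000.
D = 7.743 × (0.6548 − 0.09000) + 3.68 × 0.09000 = 4.374 + 0.3312 = 4.705 mg/L.

D ≈ 4.71 mg/L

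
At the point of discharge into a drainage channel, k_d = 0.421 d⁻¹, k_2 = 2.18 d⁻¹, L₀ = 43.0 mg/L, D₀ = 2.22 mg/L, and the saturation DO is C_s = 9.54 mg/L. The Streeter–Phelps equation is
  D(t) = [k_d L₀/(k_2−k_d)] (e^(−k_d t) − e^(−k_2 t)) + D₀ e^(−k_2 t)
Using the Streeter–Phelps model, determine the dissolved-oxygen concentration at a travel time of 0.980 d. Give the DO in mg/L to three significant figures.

k_d L₀/(k_2−k_d) = 0.421×43.0/(2.18−0.421) = 18.10/1.759 = 10.29 mg/L.
e^(−k_d t) = e^(−0.421×0.9800) = 0.6619; e^(−k_2 t) = e^(−2.18×0.9800) = 0.1181.
D = 10.29 × (0.6619 − 0.1181) + 2.22 × 0.1181 = 5.597 + 0.2621 = 5.859 mg/L.
DO = C_s − D = 9.54 − 5.859 = 3.681 mg/L.

DO ≈ 3.68 mg/L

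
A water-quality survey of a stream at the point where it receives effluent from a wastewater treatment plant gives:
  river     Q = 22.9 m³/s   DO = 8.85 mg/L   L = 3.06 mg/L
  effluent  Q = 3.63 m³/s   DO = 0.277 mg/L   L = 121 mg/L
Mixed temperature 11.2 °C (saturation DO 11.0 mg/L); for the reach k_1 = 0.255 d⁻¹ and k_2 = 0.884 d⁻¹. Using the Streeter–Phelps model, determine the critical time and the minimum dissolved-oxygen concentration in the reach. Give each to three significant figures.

Mixed DO = (22.9×8.85 + 3.63×0.277)/(22.9+3.63) = 203.7/26.53 = 7.677 mg/L.
Mixed L₀ = (22.9×3.06 + 3.63×121)/(26.53) = 509.3/26.53 = 19.20 mg/L.
Initial deficit D₀ = C_s − DO₀ = 11.0 − 7.677 = 3.323 mg/L.
t_c = (1/0.6290) ln[(0.884/0.255)(1 − 3.323×0.6290/(0.255×19.20))] = 1.590 × ln(1.986) = 1.091 d.
D_c = (0.255/0.884) × 19.20 × e^(−0.255×1.091) = 0.2885 × 19.20 × 0.7571 = 4.193 mg/L.
Minimum DO = 11.0 − 4.193 = 6.807 mg/L.

t_c ≈ 1.09 d; minimum DO ≈ 6.81 mg/L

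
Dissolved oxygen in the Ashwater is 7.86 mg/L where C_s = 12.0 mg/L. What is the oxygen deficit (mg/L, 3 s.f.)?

D = C_s − C = 12.0 − 7.86 = 4.14 mg/L.

D ≈ 4.14 mg/L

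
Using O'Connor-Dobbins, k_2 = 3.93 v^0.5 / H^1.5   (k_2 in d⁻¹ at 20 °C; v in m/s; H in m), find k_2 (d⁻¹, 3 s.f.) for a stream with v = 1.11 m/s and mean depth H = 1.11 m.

k_2 ≈ 3.54 d⁻¹

k_2 = 3.93 × 1.11^0.5 / 1.11^1.5 = 3.93 × 1.054 / 1.169 = 3.541 d⁻¹.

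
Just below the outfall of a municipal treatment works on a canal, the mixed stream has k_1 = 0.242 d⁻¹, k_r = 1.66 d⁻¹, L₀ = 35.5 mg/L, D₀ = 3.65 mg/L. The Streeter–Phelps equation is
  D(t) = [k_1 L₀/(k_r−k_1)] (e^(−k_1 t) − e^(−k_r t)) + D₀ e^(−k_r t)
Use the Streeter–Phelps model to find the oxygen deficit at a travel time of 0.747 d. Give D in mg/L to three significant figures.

D ≈ 4.36 mg/L

k_1 L₀/(k_r−k_1) = 0.242×35.5/(1.66−0.242) = 8.591/1.418 = 6.059 mg/L.
e^(−k_1 t) = e^(−0.242×0.7470) = 0.8346; e^(−k_r t) = e^(−1.66×0.7470) = 0.2894.
D = 6.059 × (0.8346 − 0.2894) + 3.65 × 0.2894 = 3.303 + 1.056 = 4.360 mg/L.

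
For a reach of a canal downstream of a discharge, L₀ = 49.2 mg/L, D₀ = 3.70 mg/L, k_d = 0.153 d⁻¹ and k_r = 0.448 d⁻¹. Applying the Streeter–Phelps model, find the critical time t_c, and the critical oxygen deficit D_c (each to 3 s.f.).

t_c ≈ 3.11 d; D_c ≈ 10.4 mg/L

With k_r/k_d = 2.928 and 1 − D₀(k_r−k_d)/(k_d L₀) = 0.8550,
t_c = ln(2.928 × 0.8550) / (0.448 − 0.153) = ln(2.504) / 0.2950 = 0.9177/0.2950 = 3.111 d.
D_c = (k_d/k_r) L₀ e^(−k_d t_c) = (0.153/0.448) × 49.2 × e^(−0.153×3.111) = 0.3415 × 49.2 × 0.6213 = 10.44 mg/L.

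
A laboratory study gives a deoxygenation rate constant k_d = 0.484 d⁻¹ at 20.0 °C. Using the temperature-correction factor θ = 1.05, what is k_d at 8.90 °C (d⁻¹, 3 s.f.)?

k_d(T₂) = k_d(T₁) · θ^(T₂−T₁) = 0.484 × 1.05^(8.90−20.0)
= 0.484 × 1.05^-11.1 = 0.484 × 0.5818 = 0.2816 d⁻¹.

k_d ≈ 0.282 d⁻¹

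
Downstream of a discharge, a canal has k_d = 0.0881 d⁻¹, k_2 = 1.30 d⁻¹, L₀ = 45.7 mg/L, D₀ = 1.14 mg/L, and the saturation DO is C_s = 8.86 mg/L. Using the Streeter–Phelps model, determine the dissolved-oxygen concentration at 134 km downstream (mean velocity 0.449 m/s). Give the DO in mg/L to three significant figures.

Travel time t = x/v = 134 km / (0.449 m/s) = 134000 m / 0.449 m/s = 298400 s = 3.454 d.
k_d L₀/(k_2−k_d) = 0.0881×45.7/(1.30−0.0881) = 4.026/1.212 = 3.322 mg/L.
e^(−k_d t) = e^(−0.0881×3.454) = 0.7376; e^(−k_2 t) = e^(−1.30×3.454) = 0.01122.
D = 3.322 × (0.7376 − 0.01122) + 1.14 × 0.01122 = 2.413 + 0.01279 = 2.426 mg/L.
DO = C_s − D = 8.86 − 2.426 = 6.434 mg/L.

DO ≈ 6.43 mg/L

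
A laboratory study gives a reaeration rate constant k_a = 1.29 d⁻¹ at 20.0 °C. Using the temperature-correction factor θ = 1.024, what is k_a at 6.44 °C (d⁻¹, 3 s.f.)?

k_a ≈ 0.935 d⁻¹

k_a(T₂) = k_a(T₁) · θ^(T₂−T₁) = 1.29 × 1.024^(6.44−20.0)
= 1.29 × 1.024^-13.6 = 1.29 × 0.7250 = 0.9352 d⁻¹.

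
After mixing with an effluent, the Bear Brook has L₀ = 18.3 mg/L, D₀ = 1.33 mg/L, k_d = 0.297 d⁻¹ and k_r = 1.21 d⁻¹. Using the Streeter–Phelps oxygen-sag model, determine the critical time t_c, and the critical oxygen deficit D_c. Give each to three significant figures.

With k_r/k_d = 4.074 and 1 − D₀(k_r−k_d)/(k_d L₀) = 0.7766,
t_c = ln(4.074 × 0.7766) / (1.21 − 0.297) = ln(3.164) / 0.9130 = 1.152/0.9130 = 1.262 d.
D_c = (k_d/k_r) L₀ e^(−k_d t_c) = (0.297/1.21) × 18.3 × e^(−0.297×1.262) = 0.2455 × 18.3 × 0.6875 = 3.088 mg/L.

t_c ≈ 1.26 d; D_c ≈ 3.09 mg/L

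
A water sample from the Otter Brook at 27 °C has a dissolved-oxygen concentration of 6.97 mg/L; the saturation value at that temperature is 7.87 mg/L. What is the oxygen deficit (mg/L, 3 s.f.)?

D = C_s − C = 7.87 − 6.97 = 0.900 mg/L.

D ≈ 0.900 mg/L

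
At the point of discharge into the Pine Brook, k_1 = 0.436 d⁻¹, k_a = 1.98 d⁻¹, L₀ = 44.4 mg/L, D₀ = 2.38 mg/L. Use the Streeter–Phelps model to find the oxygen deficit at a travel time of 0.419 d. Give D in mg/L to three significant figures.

D ≈ 6.01 mg/L

k_1 L₀/(k_a−k_1) = 0.436×44.4/(1.98−0.436) = 19.36/1.544 = 12.54 mg/L.
e^(−k_1 t) = e^(−0.436×0.4190) = 0.8330; e^(−k_a t) = e^(−1.98×0.4190) = 0.4362.
D = 12.54 × (0.8330 − 0.4362) + 2.38 × 0.4362 = 4.975 + 1.038 = 6.013 mg/L.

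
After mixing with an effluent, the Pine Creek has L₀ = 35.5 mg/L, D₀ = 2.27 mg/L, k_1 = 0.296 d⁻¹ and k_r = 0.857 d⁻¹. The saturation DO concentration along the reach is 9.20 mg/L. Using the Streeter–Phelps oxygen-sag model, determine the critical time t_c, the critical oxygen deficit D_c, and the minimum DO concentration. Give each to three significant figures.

With k_r/k_1 = 2.895 and 1 − D₀(k_r−k_1)/(k_1 L₀) = 0.8788,
t_c = ln(2.895 × 0.8788) / (0.857 − 0.296) = ln(2.544) / 0.5610 = 0.9339/0.5610 = 1.665 d.
D_c = (k_1/k_r) L₀ e^(−k_1 t_c) = (0.296/0.857) × 35.5 × e^(−0.296×1.665) = 0.3454 × 35.5 × 0.6109 = 7.491 mg/L.
Minimum DO = C_s − D_c = 9.20 − 7.491 = 1.709 mg/L.

t_c ≈ 1.66 d; D_c ≈ 7.49 mg/L; min DO ≈ 1.71 mg/L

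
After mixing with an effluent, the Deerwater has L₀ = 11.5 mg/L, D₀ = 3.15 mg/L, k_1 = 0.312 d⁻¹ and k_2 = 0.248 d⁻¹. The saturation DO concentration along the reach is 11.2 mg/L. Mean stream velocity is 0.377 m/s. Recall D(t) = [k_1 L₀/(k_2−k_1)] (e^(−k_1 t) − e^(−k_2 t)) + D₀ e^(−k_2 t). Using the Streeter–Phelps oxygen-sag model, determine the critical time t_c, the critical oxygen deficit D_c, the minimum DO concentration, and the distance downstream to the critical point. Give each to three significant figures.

t_c ≈ 2.73 d; D_c ≈ 6.17 mg/L; min DO ≈ 5.03 mg/L; x_c ≈ 89.0 km

At the critical point dD/dt = 0, so k_1 L₀ e^(−k_1 t) = k_2 D. Substituting D(t) from the Streeter–Phelps equation and solving for t gives
t_c = ln[(k_2/k_1)(1 − D₀(k_2−k_1)/(k_1 L₀))] / (k_2−k_1).
Here k_2−k_1 = -0.06400 d⁻¹ and 1 − D₀(k_2−k_1)/(k_1 L₀) = 1 − 3.15×-0.06400/(0.312×11.5) = 1.056, so
t_c = ln(0.7949 × 1.056) / -0.06400 = -0.1749 / -0.06400 = 2.733 d.
L(t_c) = L₀ e^(−k_1 t_c) = 11.5 × 0.4263 = 4.902 mg/L, and at the critical point k_2 D_c = k_1 L, so D_c = (0.312/0.248) × 4.902 = 6.167 mg/L.
Minimum DO = C_s − D_c = 11.2 − 6.167 = 5.033 mg/L.
x_c = v t_c = 0.377 m/s × 2.733 d × 86400 s/d = 89020 m ≈ 89.0 km.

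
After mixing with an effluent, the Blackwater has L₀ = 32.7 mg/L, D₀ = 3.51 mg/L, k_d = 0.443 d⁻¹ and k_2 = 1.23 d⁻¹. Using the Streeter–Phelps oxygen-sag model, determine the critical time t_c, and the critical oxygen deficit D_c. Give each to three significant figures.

t_c = [1/(k_2−k_d)] ln[(k_2/k_d)(1 − D₀(k_2−k_d)/(k_d L₀))]
= [1/(1.23−0.443)] ln[(1.23/0.443)(1 − 3.51×0.7870/(0.443×32.7))]
= (1/0.7870) ln[2.777 × 0.8093] = 1.271 × ln(2.247) = 1.271 × 0.8096 = 1.029 d.
L(t_c) = L₀ e^(−k_d t_c) = 32.7 × 0.6340 = 20.73 mg/L, and at the critical point k_2 D_c = k_d L, so D_c = (0.443/1.23) × 20.73 = 7.467 mg/L.

t_c ≈ 1.03 d; D_c ≈ 7.47 mg/L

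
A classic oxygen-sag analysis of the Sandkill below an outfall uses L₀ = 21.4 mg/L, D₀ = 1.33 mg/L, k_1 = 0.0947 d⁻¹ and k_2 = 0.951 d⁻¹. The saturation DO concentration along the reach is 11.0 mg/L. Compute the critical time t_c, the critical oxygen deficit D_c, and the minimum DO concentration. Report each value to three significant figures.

t_c ≈ 1.73 d; D_c ≈ 1.81 mg/L; min DO ≈ 9.19 mg/L

At the critical point dD/dt = 0, so k_1 L₀ e^(−k_1 t) = k_2 D. Substituting D(t) from the Streeter–Phelps equation and solving for t gives
t_c = ln[(k_2/k_1)(1 − D₀(k_2−k_1)/(k_1 L₀))] / (k_2−k_1).
Here k_2−k_1 = 0.8563 d⁻¹ and 1 − D₀(k_2−k_1)/(k_1 L₀) = 1 − 1.33×0.8563/(0.0947×21.4) = 0.4380, so
t_c = ln(10.04 × 0.4380) / 0.8563 = 1.481 / 0.8563 = 1.730 d.
D_c = (k_1/k_2) L₀ e^(−k_1 t_c) = (0.0947/0.951) × 21.4 × e^(−0.0947×1.730) = 0.09958 × 21.4 × 0.8489 = 1.809 mg/L.
Minimum DO = C_s − D_c = 11.0 − 1.809 = 9.191 mg/L.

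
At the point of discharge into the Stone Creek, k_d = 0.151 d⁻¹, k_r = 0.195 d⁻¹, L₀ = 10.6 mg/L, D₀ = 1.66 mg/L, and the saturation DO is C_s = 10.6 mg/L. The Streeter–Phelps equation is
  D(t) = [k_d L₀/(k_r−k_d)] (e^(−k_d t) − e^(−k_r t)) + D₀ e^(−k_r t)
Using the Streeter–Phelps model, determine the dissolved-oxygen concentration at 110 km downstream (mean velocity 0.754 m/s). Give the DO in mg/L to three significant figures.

Travel time t = x/v = 110 km / (0.754 m/s) = 110000 m / 0.754 m/s = 145900 s = 1.689 d.
k_d L₀/(k_r−k_d) = 0.151×10.6/(0.195−0.151) = 1.601/0.04400 = 36.38 mg/L.
e^(−k_d t) = e^(−0.151×1.689) = 0.7749; e^(−k_r t) = e^(−0.195×1.689) = 0.7195.
D = 36.38 × (0.7749 − 0.7195) + 1.66 × 0.7195 = 2.018 + 1.194 = 3.213 mg/L.
DO = C_s − D = 10.6 − 3.213 = 7.387 mg/L.

DO ≈ 7.39 mg/L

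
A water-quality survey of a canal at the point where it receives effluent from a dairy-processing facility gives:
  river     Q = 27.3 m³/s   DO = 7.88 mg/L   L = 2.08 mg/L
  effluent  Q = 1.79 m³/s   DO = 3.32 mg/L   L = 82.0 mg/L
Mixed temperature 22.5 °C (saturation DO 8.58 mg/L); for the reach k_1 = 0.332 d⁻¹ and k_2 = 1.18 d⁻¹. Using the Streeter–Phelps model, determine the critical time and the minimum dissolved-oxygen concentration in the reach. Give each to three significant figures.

t_c ≈ 0.973 d; minimum DO ≈ 7.15 mg/L

Mixed DO = (27.3×7.88 + 1.79×3.32)/(27.3+1.79) = 221.1/29.09 = 7.599 mg/L.
Mixed L₀ = (27.3×2.08 + 1.79×82.0)/(29.09) = 203.6/29.09 = 6.998 mg/L.
Initial deficit D₀ = C_s − DO₀ = 8.58 − 7.599 = 0.9806 mg/L.
t_c = (1/0.8480) ln[(1.18/0.332)(1 − 0.9806×0.8480/(0.332×6.998))] = 1.179 × ln(2.282) = 0.9730 d.
D_c = (0.332/1.18) × 6.998 × e^(−0.332×0.9730) = 0.2814 × 6.998 × 0.7240 = 1.425 mg/L.
Minimum DO = 8.58 − 1.425 = 7.155 mg/L.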